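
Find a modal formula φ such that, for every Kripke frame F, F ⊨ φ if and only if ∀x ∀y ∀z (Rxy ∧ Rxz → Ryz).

◇r → □◇r

The condition is the Euclidean property. The 5 schema ◇r → □◇r defines it.
Suppose ◇r→□◇r is valid. Take Rxy, Rxz and set V(r)={y}. Then ◇r at x, so □◇r at x, so ◇r at z, so some w with Rzw has r; w=y, i.e. Rzy. By symmetry of the argument, Ryz.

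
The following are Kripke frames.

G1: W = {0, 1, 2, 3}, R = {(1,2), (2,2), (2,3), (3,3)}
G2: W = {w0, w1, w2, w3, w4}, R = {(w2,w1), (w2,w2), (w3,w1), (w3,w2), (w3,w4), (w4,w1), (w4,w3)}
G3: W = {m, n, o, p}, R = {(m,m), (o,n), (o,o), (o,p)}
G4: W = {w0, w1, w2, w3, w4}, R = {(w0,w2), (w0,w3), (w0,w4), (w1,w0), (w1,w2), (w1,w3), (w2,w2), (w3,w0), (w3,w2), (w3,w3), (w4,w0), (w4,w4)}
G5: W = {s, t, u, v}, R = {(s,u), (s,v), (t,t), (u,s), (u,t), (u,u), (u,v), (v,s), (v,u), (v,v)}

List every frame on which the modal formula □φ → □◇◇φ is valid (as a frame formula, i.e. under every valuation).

G1, G4, G5

This is the axiom for a generalized confluence (Geach) condition; its first-order frame correspondent is ∀x ∀z (xRz → ∃w (xRw ∧ zR²w)).
G1: ✓.
G2: fails — w2Rw1 but no w with w2Rw and w1R²w.
G3: fails — oRn but no w with oRw and nR²w.
G4: ✓.
G5: ✓.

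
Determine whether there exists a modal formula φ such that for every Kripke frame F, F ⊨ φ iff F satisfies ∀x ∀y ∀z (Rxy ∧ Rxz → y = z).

The condition is partial functionality. A defining modal formula is ◇q → □q.
Suppose ◇q→□q is valid. Take Rxy, Rxz and set V(q)={y}. Then ◇q at x, so □q at x, so q at z, i.e. z=y.

Yes — defined by ◇q → □q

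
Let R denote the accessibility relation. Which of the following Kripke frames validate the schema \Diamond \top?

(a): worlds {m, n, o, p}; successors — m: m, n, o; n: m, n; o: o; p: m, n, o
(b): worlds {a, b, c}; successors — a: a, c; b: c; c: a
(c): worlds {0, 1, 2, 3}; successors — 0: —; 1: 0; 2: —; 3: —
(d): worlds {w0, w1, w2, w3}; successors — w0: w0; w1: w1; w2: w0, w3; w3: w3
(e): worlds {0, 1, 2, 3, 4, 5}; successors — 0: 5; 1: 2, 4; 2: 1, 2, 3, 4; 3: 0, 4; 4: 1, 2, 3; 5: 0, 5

This is the axiom for seriality; its first-order frame correspondent is \forall x \exists y Rxy.
(a): satisfies the condition.
(b): satisfies the condition.
(c): fails — world 0 has no successor.
(d): satisfies the condition.
(e): satisfies the condition.

(a), (b), (d), (e)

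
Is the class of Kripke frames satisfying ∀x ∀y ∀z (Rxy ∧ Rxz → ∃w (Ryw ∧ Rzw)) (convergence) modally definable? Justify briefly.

Definable; ◇□q → □◇q defines it

The condition is convergence. A defining modal formula is ◇□q → □◇q.
Suppose ◇□q→□◇q is valid. Take Rxy, Rxz and set V(q)={w : Ryw}. Then □q at y so ◇□q at x, so □◇q at x, so ◇q at z, giving w with Rzw and Ryw.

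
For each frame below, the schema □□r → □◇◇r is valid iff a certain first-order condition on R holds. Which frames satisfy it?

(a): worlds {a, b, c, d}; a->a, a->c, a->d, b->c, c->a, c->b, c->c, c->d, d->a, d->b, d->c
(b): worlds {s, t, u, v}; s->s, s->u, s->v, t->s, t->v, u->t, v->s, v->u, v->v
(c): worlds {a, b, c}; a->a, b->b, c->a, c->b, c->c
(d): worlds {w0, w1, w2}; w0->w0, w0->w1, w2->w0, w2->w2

The schema corresponds to a generalized confluence (Geach) condition: ∀x ∀z (xRz → ∃w (xR²w ∧ zR²w)).
(a): condition met.
(b): condition met.
(c): condition met.
(d): fails — w0Rw1 but no w with w0R²w and w1R²w.

(a), (b), (c)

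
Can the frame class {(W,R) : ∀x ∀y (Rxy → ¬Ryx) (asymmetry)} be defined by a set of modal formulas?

No — not modally definable

If a class were modally definable it would be closed under surjective bounded morphisms (Goldblatt–Thomason).
The 4-cycle (worlds a,b,c,d with a→b→c→d→a) is asymmetric. Mapping every world to a single reflexive point • is a surjective bounded morphism, and the reflexive point is not asymmetric (R•• but asymmetry requires ¬R••).
So the class is not modally definable.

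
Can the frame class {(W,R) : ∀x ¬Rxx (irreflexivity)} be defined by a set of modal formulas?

Any modally definable frame class is closed under surjective bounded morphisms.
The 2-cycle (worlds w0,w1 with w0→w1→w0) is irreflexive, and the map sending every world to a single reflexive point • is a surjective bounded morphism (forth: every edge maps to (•,•); back: every world has a successor). So any modal formula valid on the 2-cycle is also valid on the reflexive point, which is not irreflexive.
So no modal formula (or set of formulas) defines exactly the irreflexive frames.

Not definable by any modal formula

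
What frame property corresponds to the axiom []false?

This schema is the Ver axiom.
It corresponds to emptiness of R: forall x forall y ~Rxy.

emptiness of R: forall x forall y ~Rxy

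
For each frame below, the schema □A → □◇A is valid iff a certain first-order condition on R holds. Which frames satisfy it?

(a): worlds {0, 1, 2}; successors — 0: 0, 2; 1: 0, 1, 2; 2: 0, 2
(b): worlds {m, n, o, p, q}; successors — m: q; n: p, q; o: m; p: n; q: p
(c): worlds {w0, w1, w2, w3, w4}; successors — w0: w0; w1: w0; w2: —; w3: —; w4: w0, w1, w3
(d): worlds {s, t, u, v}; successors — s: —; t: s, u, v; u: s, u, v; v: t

(a)

The schema corresponds to a generalized confluence (Geach) condition: ∀x ∀z (xRz → ∃w (xRw ∧ zRw)).
(a): satisfies the condition.
(b): fails — mRq but no w with mRw and qRw.
(c): fails — w4Rw3 but no w with w4Rw and w3Rw.
(d): fails — tRs but no w with tRw and sRw.
Valid on: (a).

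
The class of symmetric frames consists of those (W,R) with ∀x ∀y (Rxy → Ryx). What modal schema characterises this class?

This is symmetry; the standard corresponding axiom is B: r → □◇r.

r → □◇r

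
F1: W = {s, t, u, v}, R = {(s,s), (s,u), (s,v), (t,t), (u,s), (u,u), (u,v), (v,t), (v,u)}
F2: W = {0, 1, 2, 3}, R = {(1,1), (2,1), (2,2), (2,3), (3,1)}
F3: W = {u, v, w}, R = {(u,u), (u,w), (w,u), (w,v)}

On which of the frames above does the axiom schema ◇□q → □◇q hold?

This is the axiom for convergence; its first-order frame correspondent is ∀x ∀y ∀z (Rxy ∧ Rxz → ∃w (Ryw ∧ Rzw)).
F1: fails — Rvt and Rvu but t and u have no common successor.
F2: satisfies the condition.
F3: fails — Rwu and Rwv but u and v have no common successor.
Valid on: F2.

F2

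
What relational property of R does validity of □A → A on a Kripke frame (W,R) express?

Suppose □A→A is valid. At any x set V(A)={w : Rxw}. Then □A holds at x, so A holds at x, i.e. Rxx.
Conversely, any frame satisfying ∀x Rxx validates the schema.
Frame condition: ∀x Rxx.

Reflexivity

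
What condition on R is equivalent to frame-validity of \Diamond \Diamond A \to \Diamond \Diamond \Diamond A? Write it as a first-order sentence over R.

\forall x \forall y (x R^2 y \to \exists w (y = w \wedge x R^3 w))

This is a Sahlqvist (Geach-type) schema ◇^2□^0A → □^0◇^3A.
First-order correspondent: \forall x \forall y (x R^2 y \to \exists w (y = w \wedge x R^3 w)).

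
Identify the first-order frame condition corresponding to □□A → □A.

This schema is the C4 axiom.
It corresponds to density: ∀x ∀y (Rxy → ∃z (Rxz ∧ Rzy)).

density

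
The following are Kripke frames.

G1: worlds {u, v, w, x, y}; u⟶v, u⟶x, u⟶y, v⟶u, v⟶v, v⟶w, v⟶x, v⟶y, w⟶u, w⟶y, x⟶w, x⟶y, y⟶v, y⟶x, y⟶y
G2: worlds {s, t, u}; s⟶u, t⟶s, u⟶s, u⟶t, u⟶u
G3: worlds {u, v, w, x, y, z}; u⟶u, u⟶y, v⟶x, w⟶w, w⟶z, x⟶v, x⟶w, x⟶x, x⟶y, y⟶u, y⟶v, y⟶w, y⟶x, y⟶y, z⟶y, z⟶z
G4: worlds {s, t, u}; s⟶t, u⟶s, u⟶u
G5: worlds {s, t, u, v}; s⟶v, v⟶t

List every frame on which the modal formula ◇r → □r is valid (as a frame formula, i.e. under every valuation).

This is the axiom for partial functionality; its first-order frame correspondent is ∀x ∀y ∀z (Rxy ∧ Rxz → y = z).
G1: fails — u sees both v and x.
G2: fails — u sees both s and t.
G3: fails — u sees both u and y.
G4: fails — u sees both s and u.
G5: condition met.

G5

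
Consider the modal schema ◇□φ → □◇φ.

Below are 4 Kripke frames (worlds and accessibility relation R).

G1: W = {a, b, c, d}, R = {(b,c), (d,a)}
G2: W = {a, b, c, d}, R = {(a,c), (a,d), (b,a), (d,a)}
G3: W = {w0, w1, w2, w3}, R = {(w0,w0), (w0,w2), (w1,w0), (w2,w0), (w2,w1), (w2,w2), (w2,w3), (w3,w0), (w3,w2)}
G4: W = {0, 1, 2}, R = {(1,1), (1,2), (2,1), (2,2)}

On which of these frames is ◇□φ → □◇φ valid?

G3, G4

Frame correspondent (Sahlqvist): ∀x ∀y ∀z (Rxy ∧ Rxz → ∃w (Ryw ∧ Rzw)) — i.e. convergence.
G1: fails — Rbc and Rbc but c and c have no common successor.
G2: fails — Rac and Rac but c and c have no common successor.
G3: ✓.
G4: ✓.
Valid on: G3, G4.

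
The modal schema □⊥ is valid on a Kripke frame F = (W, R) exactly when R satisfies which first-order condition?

Emptiness of R

□⊥ is valid iff no world has any successor (otherwise □⊥ fails at any world with one).
Conversely, on a frame with emptiness of R the schema holds at every world under every valuation.
So the correspondent is emptiness of R.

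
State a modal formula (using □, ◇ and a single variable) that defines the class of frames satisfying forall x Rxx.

The condition is reflexivity. The T schema □r → r defines it.
Suppose □r→r is valid. At any x set V(r)={w : Rxw}. Then □r holds at x, so r holds at x, i.e. Rxx.

□r → r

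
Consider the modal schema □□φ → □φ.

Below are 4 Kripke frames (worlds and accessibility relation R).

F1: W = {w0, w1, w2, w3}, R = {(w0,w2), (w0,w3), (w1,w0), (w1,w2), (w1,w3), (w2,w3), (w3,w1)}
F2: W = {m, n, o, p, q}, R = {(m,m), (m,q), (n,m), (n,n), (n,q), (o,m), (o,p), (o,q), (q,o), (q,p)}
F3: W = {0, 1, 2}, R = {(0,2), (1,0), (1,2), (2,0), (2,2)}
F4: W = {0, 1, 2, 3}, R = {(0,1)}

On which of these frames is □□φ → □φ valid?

The schema corresponds to density: ∀x ∀y (Rxy → ∃z (Rxz ∧ Rzy)).
F1: fails — Rw1w0 but no z with Rw1z and Rzw0.
F2: fails — Rqo but no z with Rqz and Rzo.
F3: holds.
F4: fails — R01 but no z with R0z and Rz1.
Valid on: F3.

F3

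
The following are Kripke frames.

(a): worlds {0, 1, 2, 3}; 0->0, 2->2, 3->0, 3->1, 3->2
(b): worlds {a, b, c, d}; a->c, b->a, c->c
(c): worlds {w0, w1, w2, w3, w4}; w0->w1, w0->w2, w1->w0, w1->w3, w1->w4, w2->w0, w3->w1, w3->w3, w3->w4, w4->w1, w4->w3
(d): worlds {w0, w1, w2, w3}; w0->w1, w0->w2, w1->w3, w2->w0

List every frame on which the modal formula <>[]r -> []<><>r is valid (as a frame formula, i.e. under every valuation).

(b)

Frame correspondent (Sahlqvist): forall x forall y forall z ((xRy & xRz) -> exists w (yRw & z R^2 w)) — i.e. a generalized confluence (Geach) condition.
(a): fails — 3R0, 3R1 but no w with 0Rw and 1R²w.
(b): ✓.
(c): fails — w0Rw1, w0Rw2 but no w with w1Rw and w2R²w.
(d): fails — w0Rw1, w0Rw1 but no w with w1Rw and w1R²w.
Valid on: (b).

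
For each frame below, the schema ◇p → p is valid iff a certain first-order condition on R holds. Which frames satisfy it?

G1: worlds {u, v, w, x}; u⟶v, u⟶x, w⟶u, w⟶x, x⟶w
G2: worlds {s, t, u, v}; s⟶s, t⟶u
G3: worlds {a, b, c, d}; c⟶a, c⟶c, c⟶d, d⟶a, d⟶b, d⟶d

none

The schema corresponds to a generalized confluence (Geach) condition: ∀x ∀y (xRy → ∃w (y = w ∧ x = w)).
G1: fails — uRv but v ≠ u.
G2: fails — tRu but u ≠ t.
G3: fails — cRa but a ≠ c.
Valid on no frame.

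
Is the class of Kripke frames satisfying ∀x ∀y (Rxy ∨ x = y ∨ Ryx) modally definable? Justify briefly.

Not definable by any modal formula

If a class were modally definable it would be closed under disjoint unions (Goldblatt–Thomason).
Take 2 disjoint single-world reflexive frames: each is trivially connected, but their disjoint union has 2 worlds with no edge between distinct components, so it is not connected.
So the class is not modally definable.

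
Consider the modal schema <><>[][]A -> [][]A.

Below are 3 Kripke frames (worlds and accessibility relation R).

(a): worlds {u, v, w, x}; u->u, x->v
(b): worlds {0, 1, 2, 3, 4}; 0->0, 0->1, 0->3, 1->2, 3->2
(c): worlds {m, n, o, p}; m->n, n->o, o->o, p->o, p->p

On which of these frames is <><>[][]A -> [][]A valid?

(a)

Frame correspondent (Sahlqvist): forall x forall y forall z ((x R^2 y & x R^2 z) -> exists w (y R^2 w & z = w)) — i.e. a generalized confluence (Geach) condition.
(a): satisfies the condition.
(b): fails — 0R²1, 0R²0 but no w with 1R²w and 0=w.
(c): fails — pR²o, pR²p but no w with oR²w and p=w.
Valid on: (a).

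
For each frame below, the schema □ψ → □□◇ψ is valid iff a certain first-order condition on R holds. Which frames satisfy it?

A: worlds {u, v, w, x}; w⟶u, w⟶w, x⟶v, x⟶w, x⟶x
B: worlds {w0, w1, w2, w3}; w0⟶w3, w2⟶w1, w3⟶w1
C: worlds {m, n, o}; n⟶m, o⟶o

C

Frame correspondent (Sahlqvist): ∀x ∀z (xR²z → ∃w (xRw ∧ zRw)) — i.e. a generalized confluence (Geach) condition.
A: fails — wR²u but no t with wRt and uRt.
B: fails — w0R²w1 but no w with w0Rw and w1Rw.
C: ✓.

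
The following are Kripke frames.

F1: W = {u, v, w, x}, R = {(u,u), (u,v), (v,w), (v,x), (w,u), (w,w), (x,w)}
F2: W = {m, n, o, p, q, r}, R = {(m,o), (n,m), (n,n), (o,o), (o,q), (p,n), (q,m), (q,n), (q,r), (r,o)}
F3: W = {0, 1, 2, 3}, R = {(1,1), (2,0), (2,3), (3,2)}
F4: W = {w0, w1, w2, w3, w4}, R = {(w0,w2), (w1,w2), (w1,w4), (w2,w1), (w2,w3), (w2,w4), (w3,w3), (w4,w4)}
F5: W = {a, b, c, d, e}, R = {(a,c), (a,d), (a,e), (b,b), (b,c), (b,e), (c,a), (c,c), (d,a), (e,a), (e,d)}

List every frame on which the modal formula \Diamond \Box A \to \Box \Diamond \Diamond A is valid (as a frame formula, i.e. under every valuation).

Frame correspondent (Sahlqvist): \forall x \forall y \forall z ((xRy \wedge xRz) \to \exists w (yRw \wedge z R^2 w)) — i.e. a generalized confluence (Geach) condition.
F1: satisfies the condition.
F2: fails — nRn, nRm but no w with nRw and mR²w.
F3: fails — 2R0, 2R0 but no w with 0Rw and 0R²w.
F4: fails — w2Rw1, w2Rw3 but no w with w1Rw and w3R²w.
F5: fails — aRd, aRd but no w with dRw and dR²w.

F1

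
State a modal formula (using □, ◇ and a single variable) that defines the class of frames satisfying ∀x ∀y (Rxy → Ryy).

□(□r → r)

A defining formula is □(□r → r) (the T□ axiom).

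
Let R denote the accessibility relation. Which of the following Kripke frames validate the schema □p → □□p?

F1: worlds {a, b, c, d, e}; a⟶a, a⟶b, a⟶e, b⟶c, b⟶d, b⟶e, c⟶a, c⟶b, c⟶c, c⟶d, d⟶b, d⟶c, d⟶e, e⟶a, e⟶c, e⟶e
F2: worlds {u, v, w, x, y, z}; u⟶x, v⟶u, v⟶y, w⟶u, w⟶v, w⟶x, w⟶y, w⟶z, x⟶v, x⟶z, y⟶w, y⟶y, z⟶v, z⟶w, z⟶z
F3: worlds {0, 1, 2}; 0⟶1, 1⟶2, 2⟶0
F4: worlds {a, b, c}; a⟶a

The schema corresponds to transitivity: ∀x ∀y ∀z (Rxy ∧ Ryz → Rxz).
F1: fails — Rbc and Rcb but not Rbb.
F2: fails — Rxz and Rzw but not Rxw.
F3: fails — R12 and R20 but not R10.
F4: holds.

F4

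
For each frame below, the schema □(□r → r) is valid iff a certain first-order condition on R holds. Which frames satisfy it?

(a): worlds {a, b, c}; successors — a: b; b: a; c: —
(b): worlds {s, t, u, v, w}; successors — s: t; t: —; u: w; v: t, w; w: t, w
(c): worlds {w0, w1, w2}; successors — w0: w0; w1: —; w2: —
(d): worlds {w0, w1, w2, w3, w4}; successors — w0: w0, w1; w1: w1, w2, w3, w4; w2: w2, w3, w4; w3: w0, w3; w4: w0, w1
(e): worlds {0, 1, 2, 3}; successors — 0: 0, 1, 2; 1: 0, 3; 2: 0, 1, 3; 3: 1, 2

This is the axiom for shift-reflexivity; its first-order frame correspondent is ∀x ∀y (Rxy → Ryy).
(a): fails — Rab but not Rbb.
(b): fails — Rwt but not Rtt.
(c): condition met.
(d): fails — Rw2w4 but not Rw4w4.
(e): fails — R32 but not R22.
Valid on: (c).

(c)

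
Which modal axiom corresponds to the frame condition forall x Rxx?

□ψ → ψ

A defining formula is □ψ → ψ (the T axiom).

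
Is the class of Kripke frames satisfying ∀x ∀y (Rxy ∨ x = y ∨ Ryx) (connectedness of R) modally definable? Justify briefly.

No

If a class were modally definable it would be closed under disjoint unions (Goldblatt–Thomason).
Take 2 disjoint single-world reflexive frames: each is trivially connected, but their disjoint union has 2 worlds with no edge between distinct components, so it is not connected.
Hence connectedness of R is not modally definable.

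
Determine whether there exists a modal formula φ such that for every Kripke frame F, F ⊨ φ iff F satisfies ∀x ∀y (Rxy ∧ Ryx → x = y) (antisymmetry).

If a class were modally definable it would be closed under surjective bounded morphisms (Goldblatt–Thomason).
The 8-cycle (worlds a,b,c,d,e,f,g,h with a→b→c→d→e→f→g→h→a) is antisymmetric. Sending even-indexed worlds to • and odd-indexed worlds to ∘ is a surjective bounded morphism onto the two-world frame with •↔∘, which is not antisymmetric.
Hence antisymmetry is not modally definable.

Not modally definable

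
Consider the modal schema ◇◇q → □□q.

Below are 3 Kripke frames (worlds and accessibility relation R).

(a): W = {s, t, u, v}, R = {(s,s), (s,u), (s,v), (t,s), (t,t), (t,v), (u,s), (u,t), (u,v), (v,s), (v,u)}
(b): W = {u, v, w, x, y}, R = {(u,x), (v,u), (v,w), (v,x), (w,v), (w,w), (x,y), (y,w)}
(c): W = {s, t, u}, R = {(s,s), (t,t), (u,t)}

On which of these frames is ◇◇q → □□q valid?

Frame correspondent (Sahlqvist): ∀x ∀y ∀z ((xR²y ∧ xR²z) → ∃w (y = w ∧ z = w)) — i.e. a generalized confluence (Geach) condition.
(a): fails — sR²s, sR²t but s ≠ t.
(b): fails — vR²v, vR²w but v ≠ w.
(c): condition met.
Valid on: (c).

(c)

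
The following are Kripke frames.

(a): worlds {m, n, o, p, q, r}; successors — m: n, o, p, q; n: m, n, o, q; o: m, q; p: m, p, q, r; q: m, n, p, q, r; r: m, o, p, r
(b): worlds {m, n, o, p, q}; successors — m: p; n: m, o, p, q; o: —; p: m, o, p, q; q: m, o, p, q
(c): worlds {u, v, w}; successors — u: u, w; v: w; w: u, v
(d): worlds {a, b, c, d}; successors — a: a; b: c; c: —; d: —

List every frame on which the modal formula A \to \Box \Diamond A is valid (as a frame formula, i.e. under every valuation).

(c)

This is the axiom for symmetry; its first-order frame correspondent is \forall x \forall y (Rxy \to Ryx).
(a): fails — Roq but not Rqo.
(b): fails — Rno but not Ron.
(c): condition met.
(d): fails — Rbc but not Rcb.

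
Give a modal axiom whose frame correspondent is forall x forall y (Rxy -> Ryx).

ψ → □◇ψ

A defining formula is ψ → □◇ψ (the B axiom).
Suppose ψ→□◇ψ is valid. Take Rxy and set V(ψ)={x}. Then ψ at x, so □◇ψ at x, so ◇ψ at y, so some z with Ryz has ψ; z=x, i.e. Ryx.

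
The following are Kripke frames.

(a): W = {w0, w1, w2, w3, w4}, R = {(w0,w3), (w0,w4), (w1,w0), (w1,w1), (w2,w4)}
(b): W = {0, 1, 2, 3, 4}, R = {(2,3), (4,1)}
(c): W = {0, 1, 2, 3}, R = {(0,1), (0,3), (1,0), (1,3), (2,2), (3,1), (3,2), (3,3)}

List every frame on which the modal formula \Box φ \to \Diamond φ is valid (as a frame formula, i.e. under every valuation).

Frame correspondent (Sahlqvist): \forall x \exists y Rxy — i.e. seriality.
(a): fails — world w3 has no successor.
(b): fails — world 0 has no successor.
(c): ✓.
Valid on: (c).

(c)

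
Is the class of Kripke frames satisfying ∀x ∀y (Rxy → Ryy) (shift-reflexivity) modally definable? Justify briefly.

Yes: it is shift-reflexivity, defined by the T□ schema □(□q → q).

Yes, by □(□q → q)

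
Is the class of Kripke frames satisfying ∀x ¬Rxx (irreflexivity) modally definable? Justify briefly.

Any modally definable frame class is closed under surjective bounded morphisms.
The 2-cycle (worlds a,b with a→b→a) is irreflexive, and the map sending every world to a single reflexive point • is a surjective bounded morphism (forth: every edge maps to (•,•); back: every world has a successor). So any modal formula valid on the 2-cycle is also valid on the reflexive point, which is not irreflexive.
So no modal formula (or set of formulas) defines exactly the irreflexive frames.

No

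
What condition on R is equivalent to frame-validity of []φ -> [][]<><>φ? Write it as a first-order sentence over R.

forall x forall z (x R^2 z -> exists w (xRw & z R^2 w))

This is a Sahlqvist (Geach-type) schema ◇^0□^1φ → □^2◇^2φ.
Minimal-valuation argument: fix x; take any y with xR^0y and any z with xR^2z. Set V(φ) to the set of worlds R-reachable from y in exactly 1 step. Then □^1φ holds at y, so the antecedent holds at x; validity forces ◇^2φ at z, giving a w with zR^2w and yR^1w.
First-order correspondent: forall x forall z (x R^2 z -> exists w (xRw & z R^2 w)).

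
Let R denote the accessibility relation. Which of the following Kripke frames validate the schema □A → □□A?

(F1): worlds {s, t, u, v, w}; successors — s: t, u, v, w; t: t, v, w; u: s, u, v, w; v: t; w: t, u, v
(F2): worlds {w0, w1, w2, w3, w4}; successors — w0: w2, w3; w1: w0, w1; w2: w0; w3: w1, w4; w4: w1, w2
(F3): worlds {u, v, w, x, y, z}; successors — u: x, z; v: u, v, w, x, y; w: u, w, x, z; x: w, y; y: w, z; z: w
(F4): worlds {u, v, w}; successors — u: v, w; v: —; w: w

(F4)

Frame correspondent (Sahlqvist): ∀x ∀y ∀z (Rxy ∧ Ryz → Rxz) — i.e. transitivity.
(F1): fails — Ruv and Rvt but not Rut.
(F2): fails — Rw1w0 and Rw0w2 but not Rw1w2.
(F3): fails — Ruz and Rzw but not Ruw.
(F4): condition met.
Valid on: (F4).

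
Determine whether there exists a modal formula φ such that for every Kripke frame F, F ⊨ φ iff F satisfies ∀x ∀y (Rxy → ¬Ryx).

Modal frame validity is preserved under surjective bounded morphisms.
The 5-cycle (worlds s,t,u,v,w with s→t→u→v→w→s) is asymmetric. Mapping every world to a single reflexive point • is a surjective bounded morphism, and the reflexive point is not asymmetric (R•• but asymmetry requires ¬R••).
Hence asymmetry is not modally definable.

No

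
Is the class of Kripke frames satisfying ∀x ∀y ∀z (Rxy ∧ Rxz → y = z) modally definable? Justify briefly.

Yes, by ◇p → □p

The condition is partial functionality. A defining modal formula is ◇p → □p.
Suppose ◇p→□p is valid. Take Rxy, Rxz and set V(p)={y}. Then ◇p at x, so □p at x, so p at z, i.e. z=y.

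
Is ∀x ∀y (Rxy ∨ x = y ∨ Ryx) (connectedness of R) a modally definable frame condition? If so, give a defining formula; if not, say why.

No — not modally definable

If a class were modally definable it would be closed under disjoint unions (Goldblatt–Thomason).
Take 4 disjoint single-world reflexive frames: each is trivially connected, but their disjoint union has 4 worlds with no edge between distinct components, so it is not connected.
Hence connectedness of R is not modally definable.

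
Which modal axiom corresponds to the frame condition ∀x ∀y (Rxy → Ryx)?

This is symmetry; the standard corresponding axiom is B: q → □◇q.
Suppose q→□◇q is valid. Take Rxy and set V(q)={x}. Then q at x, so □◇q at x, so ◇q at y, so some z with Ryz has q; z=x, i.e. Ryx.

q → □◇q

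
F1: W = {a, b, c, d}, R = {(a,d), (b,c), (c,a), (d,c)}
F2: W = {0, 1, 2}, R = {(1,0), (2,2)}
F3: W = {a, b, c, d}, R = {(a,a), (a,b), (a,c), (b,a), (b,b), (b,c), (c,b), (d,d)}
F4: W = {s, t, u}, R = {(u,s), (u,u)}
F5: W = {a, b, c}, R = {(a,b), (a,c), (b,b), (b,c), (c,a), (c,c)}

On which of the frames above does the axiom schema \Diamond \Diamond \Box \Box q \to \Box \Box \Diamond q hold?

F2, F3, F5

This is the axiom for a generalized confluence (Geach) condition; its first-order frame correspondent is \forall x \forall y \forall z ((x R^2 y \wedge x R^2 z) \to \exists w (y R^2 w \wedge zRw)).
F1: fails — aR²c, aR²c but no w with cR²w and cRw.
F2: satisfies the condition.
F3: satisfies the condition.
F4: fails — uR²s, uR²s but no w with sR²w and sRw.
F5: satisfies the condition.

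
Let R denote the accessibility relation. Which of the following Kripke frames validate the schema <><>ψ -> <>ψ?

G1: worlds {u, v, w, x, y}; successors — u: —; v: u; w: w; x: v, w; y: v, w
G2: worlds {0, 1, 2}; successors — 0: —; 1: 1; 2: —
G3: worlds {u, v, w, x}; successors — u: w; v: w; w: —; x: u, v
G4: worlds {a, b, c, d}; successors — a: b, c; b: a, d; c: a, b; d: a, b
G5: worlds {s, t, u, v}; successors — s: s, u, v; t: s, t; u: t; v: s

The schema corresponds to transitivity: forall x forall y forall z (Rxy & Ryz -> Rxz).
G1: fails — Ryv and Rvu but not Ryu.
G2: holds.
G3: fails — Rxu and Ruw but not Rxw.
G4: fails — Rab and Rba but not Raa.
G5: fails — Rut and Rts but not Rus.

G2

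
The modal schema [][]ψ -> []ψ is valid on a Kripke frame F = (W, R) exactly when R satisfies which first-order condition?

Suppose □□ψ→□ψ is valid. Take Rxy and set V(ψ)={w : xR²w}. Then □□ψ at x, so □ψ at x, so ψ at y, i.e. ∃z(Rxz∧Rzy).

density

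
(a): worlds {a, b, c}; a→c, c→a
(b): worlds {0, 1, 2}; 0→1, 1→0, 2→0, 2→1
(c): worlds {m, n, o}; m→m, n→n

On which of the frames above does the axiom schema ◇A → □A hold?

Frame correspondent (Sahlqvist): ∀x ∀y ∀z (Rxy ∧ Rxz → y = z) — i.e. partial functionality.
(a): condition met.
(b): fails — 2 sees both 0 and 1.
(c): condition met.
Valid on: (a), (c).

(a), (c)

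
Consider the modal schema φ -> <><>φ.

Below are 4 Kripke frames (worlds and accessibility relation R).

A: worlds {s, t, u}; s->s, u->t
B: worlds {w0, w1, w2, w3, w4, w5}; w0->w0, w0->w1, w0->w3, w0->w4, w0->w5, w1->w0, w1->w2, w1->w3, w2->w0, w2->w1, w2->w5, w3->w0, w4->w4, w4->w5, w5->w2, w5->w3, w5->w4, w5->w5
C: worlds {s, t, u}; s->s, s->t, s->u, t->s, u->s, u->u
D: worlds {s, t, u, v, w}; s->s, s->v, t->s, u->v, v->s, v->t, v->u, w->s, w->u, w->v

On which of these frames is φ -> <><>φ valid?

B, C

This is the axiom for a generalized confluence (Geach) condition; its first-order frame correspondent is forall x exists w (x = w & x R^2 w).
A: fails — at t but no w with t=w and tR²w.
B: holds.
C: holds.
D: fails — at t but no w* with t=w* and tR²w*.
Valid on: B, C.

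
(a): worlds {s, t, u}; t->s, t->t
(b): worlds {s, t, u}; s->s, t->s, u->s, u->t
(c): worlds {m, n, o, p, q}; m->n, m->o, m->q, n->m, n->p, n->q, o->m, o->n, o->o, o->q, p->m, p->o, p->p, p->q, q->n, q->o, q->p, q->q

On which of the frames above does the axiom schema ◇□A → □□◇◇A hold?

(b), (c)

This is the axiom for a generalized confluence (Geach) condition; its first-order frame correspondent is ∀x ∀y ∀z ((xRy ∧ xR²z) → ∃w (yRw ∧ zR²w)).
(a): fails — tRs, tR²s but no w with sRw and sR²w.
(b): holds.
(c): holds.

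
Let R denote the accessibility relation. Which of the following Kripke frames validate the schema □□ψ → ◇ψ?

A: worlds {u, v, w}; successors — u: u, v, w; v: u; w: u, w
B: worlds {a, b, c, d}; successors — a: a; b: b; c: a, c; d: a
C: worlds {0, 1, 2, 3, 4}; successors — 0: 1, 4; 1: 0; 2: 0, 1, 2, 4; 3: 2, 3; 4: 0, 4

A, B

Frame correspondent (Sahlqvist): ∀x ∃w (xR²w ∧ xRw) — i.e. a generalized confluence (Geach) condition.
A: condition met.
B: condition met.
C: fails — at 1 but no w with 1R²w and 1Rw.
Valid on: A, B.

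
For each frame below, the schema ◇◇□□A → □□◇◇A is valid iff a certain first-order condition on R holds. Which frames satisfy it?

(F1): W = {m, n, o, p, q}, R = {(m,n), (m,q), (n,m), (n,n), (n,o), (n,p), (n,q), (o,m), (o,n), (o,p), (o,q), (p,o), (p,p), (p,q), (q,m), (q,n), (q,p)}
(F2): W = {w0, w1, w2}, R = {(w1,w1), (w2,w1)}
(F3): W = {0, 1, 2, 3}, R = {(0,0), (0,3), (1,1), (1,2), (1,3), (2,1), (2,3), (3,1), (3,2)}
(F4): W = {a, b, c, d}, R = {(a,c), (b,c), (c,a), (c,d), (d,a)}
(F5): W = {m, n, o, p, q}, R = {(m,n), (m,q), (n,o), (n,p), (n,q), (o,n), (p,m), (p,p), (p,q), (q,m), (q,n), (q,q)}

Frame correspondent (Sahlqvist): ∀x ∀y ∀z ((xR²y ∧ xR²z) → ∃w (yR²w ∧ zR²w)) — i.e. a generalized confluence (Geach) condition.
(F1): ✓.
(F2): ✓.
(F3): ✓.
(F4): fails — aR²a, aR²d but no w with aR²w and dR²w.
(F5): ✓.
Valid on: (F1), (F2), (F3), (F5).

(F1), (F2), (F3), (F5)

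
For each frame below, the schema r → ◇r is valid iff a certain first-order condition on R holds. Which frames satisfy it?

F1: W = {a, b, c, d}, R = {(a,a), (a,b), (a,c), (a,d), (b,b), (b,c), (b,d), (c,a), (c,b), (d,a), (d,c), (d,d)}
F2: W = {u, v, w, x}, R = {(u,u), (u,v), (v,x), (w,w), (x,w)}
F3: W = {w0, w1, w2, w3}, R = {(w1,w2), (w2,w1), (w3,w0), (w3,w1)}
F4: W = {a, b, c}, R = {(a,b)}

Frame correspondent (Sahlqvist): ∀x Rxx — i.e. reflexivity.
F1: fails — world c does not see itself.
F2: fails — world v does not see itself.
F3: fails — world w0 does not see itself.
F4: fails — world a does not see itself.

none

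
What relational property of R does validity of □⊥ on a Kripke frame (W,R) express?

emptiness of R: ∀x ∀y ¬Rxy

This is the Ver axiom.
It corresponds to emptiness of R: ∀x ∀y ¬Rxy.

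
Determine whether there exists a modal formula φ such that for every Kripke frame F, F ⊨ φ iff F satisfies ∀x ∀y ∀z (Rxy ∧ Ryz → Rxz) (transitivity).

Yes — defined by □q → □□q

Yes: it is transitivity, defined by the 4 schema □q → □□q.
Suppose □q→□□q is valid. Take Rxy, Ryz and set V(q)={w : Rxw}. Then □q at x, so □□q at x, so □q at y, so q at z, i.e. Rxz.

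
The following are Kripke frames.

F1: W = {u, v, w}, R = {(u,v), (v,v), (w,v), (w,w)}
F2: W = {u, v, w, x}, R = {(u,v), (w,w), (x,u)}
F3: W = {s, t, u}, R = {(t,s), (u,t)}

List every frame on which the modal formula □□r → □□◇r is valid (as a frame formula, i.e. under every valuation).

F1

Frame correspondent (Sahlqvist): ∀x ∀z (xR²z → ∃w (xR²w ∧ zRw)) — i.e. a generalized confluence (Geach) condition.
F1: satisfies the condition.
F2: fails — xR²v but no t with xR²t and vRt.
F3: fails — uR²s but no w with uR²w and sRw.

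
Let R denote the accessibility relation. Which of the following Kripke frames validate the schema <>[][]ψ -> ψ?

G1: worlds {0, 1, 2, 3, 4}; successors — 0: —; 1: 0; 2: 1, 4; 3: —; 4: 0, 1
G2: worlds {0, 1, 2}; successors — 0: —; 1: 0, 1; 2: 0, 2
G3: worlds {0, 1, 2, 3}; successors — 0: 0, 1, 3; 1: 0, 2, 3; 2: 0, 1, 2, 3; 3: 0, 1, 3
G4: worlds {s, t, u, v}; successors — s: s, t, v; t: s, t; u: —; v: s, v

The schema corresponds to a generalized confluence (Geach) condition: forall x forall y (xRy -> exists w (y R^2 w & x = w)).
G1: fails — 1R0 but no w with 0R²w and 1=w.
G2: fails — 1R0 but no w with 0R²w and 1=w.
G3: ✓.
G4: ✓.

G3, G4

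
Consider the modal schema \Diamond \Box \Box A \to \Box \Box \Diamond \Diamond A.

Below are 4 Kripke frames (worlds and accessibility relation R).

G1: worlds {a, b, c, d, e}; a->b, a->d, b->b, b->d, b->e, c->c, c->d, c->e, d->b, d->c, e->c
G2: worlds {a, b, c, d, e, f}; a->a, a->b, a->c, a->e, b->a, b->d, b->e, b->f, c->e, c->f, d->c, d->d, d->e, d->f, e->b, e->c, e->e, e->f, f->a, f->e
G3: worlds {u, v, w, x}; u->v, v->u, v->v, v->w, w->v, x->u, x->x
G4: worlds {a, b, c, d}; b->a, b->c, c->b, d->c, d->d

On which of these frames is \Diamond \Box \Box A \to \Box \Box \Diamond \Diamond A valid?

This is the axiom for a generalized confluence (Geach) condition; its first-order frame correspondent is \forall x \forall y \forall z ((xRy \wedge x R^2 z) \to \exists w (y R^2 w \wedge z R^2 w)).
G1: condition met.
G2: condition met.
G3: condition met.
G4: fails — bRa, bR²b but no w with aR²w and bR²w.

G1, G2, G3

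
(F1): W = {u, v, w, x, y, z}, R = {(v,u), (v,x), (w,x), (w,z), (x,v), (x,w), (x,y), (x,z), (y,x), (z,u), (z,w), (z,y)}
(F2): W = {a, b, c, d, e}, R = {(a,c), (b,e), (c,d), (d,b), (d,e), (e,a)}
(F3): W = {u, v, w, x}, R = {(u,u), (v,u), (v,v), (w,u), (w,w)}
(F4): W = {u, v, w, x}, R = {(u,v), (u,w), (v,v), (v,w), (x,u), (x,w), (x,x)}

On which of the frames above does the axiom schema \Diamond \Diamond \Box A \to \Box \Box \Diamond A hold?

(F3)

Frame correspondent (Sahlqvist): \forall x \forall y \forall z ((x R^2 y \wedge x R^2 z) \to \exists w (yRw \wedge zRw)) — i.e. a generalized confluence (Geach) condition.
(F1): fails — vR²w, vR²z but no t with wRt and zRt.
(F2): fails — cR²b, cR²e but no w with bRw and eRw.
(F3): ✓.
(F4): fails — uR²v, uR²w but no t with vRt and wRt.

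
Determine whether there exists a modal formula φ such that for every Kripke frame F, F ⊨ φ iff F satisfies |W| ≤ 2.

If a class were modally definable it would be closed under disjoint unions (Goldblatt–Thomason).
Any modal formula valid on each of 3 disjoint one-world frames is valid on their disjoint union (validity is preserved under disjoint unions). Each one-world frame has |W|=1≤2, but the union has |W|=3.
Hence having at most 2 worlds is not modally definable.

Not definable by any modal formula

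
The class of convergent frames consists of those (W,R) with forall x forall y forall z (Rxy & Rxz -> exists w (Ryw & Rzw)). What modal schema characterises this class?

◇□q → □◇q

The condition is convergence. The .2 schema ◇□q → □◇q defines it.
Suppose ◇□q→□◇q is valid. Take Rxy, Rxz and set V(q)={w : Ryw}. Then □q at y so ◇□q at x, so □◇q at x, so ◇q at z, giving w with Rzw and Ryw.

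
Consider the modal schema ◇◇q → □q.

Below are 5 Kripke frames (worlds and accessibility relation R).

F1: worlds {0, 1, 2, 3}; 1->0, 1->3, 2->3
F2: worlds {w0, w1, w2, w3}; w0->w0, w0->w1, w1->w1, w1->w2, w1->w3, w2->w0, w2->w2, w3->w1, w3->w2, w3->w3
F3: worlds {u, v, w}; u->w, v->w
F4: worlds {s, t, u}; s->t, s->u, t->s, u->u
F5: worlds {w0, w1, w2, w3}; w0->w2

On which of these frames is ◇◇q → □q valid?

Frame correspondent (Sahlqvist): ∀x ∀y ∀z ((xR²y ∧ xRz) → ∃w (y = w ∧ z = w)) — i.e. a generalized confluence (Geach) condition.
F1: holds.
F2: fails — w0R²w0, w0Rw1 but w0 ≠ w1.
F3: holds.
F4: fails — sR²s, sRt but s ≠ t.
F5: holds.
Valid on: F1, F3, F5.

F1, F3, F5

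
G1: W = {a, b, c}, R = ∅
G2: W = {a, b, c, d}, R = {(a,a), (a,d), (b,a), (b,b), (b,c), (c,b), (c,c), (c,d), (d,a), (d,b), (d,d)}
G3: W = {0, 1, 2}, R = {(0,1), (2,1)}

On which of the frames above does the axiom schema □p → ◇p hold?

The schema corresponds to seriality: ∀x ∃y Rxy.
G1: fails — world a has no successor.
G2: holds.
G3: fails — world 1 has no successor.

G2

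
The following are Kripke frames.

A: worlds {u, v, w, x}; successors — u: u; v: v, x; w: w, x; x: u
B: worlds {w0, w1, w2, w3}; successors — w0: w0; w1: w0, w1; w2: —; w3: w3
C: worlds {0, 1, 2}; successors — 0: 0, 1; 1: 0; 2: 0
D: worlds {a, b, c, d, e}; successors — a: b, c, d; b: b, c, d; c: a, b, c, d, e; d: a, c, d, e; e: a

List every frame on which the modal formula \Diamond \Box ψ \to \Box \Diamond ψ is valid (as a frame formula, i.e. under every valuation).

This is the axiom for convergence; its first-order frame correspondent is \forall x \forall y \forall z (Rxy \wedge Rxz \to \exists w (Ryw \wedge Rzw)).
A: fails — Rvv and Rvx but v and x have no common successor.
B: holds.
C: holds.
D: fails — Rcb and Rce but b and e have no common successor.

B, C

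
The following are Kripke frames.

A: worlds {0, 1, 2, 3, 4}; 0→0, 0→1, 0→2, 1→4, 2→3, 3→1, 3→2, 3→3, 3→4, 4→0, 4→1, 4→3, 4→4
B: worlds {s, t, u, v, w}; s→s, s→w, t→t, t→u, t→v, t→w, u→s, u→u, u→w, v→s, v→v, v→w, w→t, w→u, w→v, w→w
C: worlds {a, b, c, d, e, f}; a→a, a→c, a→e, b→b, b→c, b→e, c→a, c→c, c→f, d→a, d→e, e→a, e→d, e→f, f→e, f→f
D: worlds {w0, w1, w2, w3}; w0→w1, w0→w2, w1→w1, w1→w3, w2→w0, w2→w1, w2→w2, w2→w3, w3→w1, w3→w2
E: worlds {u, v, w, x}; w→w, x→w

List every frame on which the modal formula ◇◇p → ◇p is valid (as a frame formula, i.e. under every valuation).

E

Frame correspondent (Sahlqvist): ∀x ∀y ∀z (Rxy ∧ Ryz → Rxz) — i.e. transitivity.
A: fails — R34 and R40 but not R30.
B: fails — Rtv and Rvs but not Rts.
C: fails — Rbc and Rcf but not Rbf.
D: fails — Rw3w1 and Rw1w3 but not Rw3w3.
E: ✓.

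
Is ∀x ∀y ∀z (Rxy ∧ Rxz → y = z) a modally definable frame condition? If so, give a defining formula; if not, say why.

Yes — defined by ◇q → □q

This is a Sahlqvist condition; the CD axiom ◇q → □q defines it.
Suppose ◇q→□q is valid. Take Rxy, Rxz and set V(q)={y}. Then ◇q at x, so □q at x, so q at z, i.e. z=y.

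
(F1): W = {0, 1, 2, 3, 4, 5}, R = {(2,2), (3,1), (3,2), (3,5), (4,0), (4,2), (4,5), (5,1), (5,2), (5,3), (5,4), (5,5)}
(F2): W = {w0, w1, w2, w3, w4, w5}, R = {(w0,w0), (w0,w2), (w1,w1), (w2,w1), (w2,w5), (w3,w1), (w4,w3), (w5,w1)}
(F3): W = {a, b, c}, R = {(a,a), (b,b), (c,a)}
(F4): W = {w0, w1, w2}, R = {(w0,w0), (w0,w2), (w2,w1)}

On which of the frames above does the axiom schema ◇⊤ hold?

(F2), (F3)

Frame correspondent (Sahlqvist): ∀x ∃y Rxy — i.e. seriality.
(F1): fails — world 0 has no successor.
(F2): condition met.
(F3): condition met.
(F4): fails — world w1 has no successor.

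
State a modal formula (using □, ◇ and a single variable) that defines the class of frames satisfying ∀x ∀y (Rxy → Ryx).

A defining formula is ψ → □◇ψ (the B axiom).
Suppose ψ→□◇ψ is valid. Take Rxy and set V(ψ)={x}. Then ψ at x, so □◇ψ at x, so ◇ψ at y, so some z with Ryz has ψ; z=x, i.e. Ryx.

ψ → □◇ψ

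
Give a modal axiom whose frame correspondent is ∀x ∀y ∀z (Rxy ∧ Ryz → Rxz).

□r → □□r

The condition is transitivity. The 4 schema □r → □□r defines it.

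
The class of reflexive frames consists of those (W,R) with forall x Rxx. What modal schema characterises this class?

This is reflexivity; the standard corresponding axiom is T: □q → q.
Suppose □q→q is valid. At any x set V(q)={w : Rxw}. Then □q holds at x, so q holds at x, i.e. Rxx.

□q → q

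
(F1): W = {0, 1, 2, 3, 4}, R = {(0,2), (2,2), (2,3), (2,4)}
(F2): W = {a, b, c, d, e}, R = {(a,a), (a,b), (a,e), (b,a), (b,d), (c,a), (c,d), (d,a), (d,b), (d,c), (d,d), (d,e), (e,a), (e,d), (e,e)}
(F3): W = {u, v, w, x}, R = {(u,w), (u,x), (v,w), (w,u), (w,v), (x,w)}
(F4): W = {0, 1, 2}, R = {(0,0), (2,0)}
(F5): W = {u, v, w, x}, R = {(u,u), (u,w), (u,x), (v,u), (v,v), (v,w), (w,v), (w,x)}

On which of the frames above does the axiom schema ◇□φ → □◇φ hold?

(F2), (F4)

This is the axiom for convergence; its first-order frame correspondent is ∀x ∀y ∀z (Rxy ∧ Rxz → ∃w (Ryw ∧ Rzw)).
(F1): fails — R23 and R23 but 3 and 3 have no common successor.
(F2): satisfies the condition.
(F3): fails — Ruw and Rux but w and x have no common successor.
(F4): satisfies the condition.
(F5): fails — Ruw and Rux but w and x have no common successor.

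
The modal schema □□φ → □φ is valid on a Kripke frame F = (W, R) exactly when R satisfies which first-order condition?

This is the C4 axiom.
It corresponds to density: ∀x ∀y (Rxy → ∃z (Rxz ∧ Rzy)).

density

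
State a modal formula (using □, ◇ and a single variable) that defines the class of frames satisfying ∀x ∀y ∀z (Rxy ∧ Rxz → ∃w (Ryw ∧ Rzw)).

◇□r → □◇r

The condition is convergence. The .2 schema ◇□r → □◇r defines it.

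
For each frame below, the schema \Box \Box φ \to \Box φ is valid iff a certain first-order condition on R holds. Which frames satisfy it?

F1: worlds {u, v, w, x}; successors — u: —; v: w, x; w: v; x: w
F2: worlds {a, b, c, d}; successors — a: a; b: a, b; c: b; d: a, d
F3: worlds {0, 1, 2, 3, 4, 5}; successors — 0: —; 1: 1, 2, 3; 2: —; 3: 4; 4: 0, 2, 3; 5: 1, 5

This is the axiom for density; its first-order frame correspondent is \forall x \forall y (Rxy \to \exists z (Rxz \wedge Rzy)).
F1: fails — Rxw but no z with Rxz and Rzw.
F2: ✓.
F3: fails — R34 but no z with R3z and Rz4.
Valid on: F2.

F2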